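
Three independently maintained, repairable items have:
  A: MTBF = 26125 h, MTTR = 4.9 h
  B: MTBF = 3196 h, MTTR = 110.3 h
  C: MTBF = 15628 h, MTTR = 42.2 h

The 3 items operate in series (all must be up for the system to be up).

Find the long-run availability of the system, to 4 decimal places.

A(A) = MTBF/(MTBF+MTTR) = 26125/(26125+4.9) = 0.999812
A(B) = MTBF/(MTBF+MTTR) = 3196/(3196+110.3) = 0.966639
A(C) = MTBF/(MTBF+MTTR) = 15628/(15628+42.2) = 0.997307
Series availability: 0.999812 × 0.966639 × 0.997307 = 0.9639

0.9639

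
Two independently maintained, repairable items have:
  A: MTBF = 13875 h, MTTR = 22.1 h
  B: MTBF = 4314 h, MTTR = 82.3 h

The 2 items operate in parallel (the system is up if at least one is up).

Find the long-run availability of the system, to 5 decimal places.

A(A) = MTBF/(MTBF+MTTR) = 13875/(13875+22.1) = 0.998410
A(B) = MTBF/(MTBF+MTTR) = 4314/(4314+82.3) = 0.981280
Parallel availability: 1 − (1 − 0.998410)(1 − 0.981280) = 0.99997

0.99997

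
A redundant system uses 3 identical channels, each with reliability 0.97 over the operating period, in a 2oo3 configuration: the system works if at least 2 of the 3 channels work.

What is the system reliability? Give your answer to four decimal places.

0.9974

R = Σ_{i=2}^{3} C(3,i) p^i (1−p)^{3−i} with p = 0.97
C(3,2)·0.97^2·0.03^1 = 0.084681
C(3,3)·0.97^3·0.03^0 = 0.912673
Sum = 0.9974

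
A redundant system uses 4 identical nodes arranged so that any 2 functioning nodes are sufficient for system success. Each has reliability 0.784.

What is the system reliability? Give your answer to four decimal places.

0.9662

R = Σ_{i=2}^{4} C(4,i) p^i (1−p)^{4−i} with p = 0.784
C(4,2)·0.784^2·0.216^2 = 0.172064
C(4,3)·0.784^3·0.216^1 = 0.416353
C(4,4)·0.784^4·0.216^0 = 0.377802
Sum = 0.9662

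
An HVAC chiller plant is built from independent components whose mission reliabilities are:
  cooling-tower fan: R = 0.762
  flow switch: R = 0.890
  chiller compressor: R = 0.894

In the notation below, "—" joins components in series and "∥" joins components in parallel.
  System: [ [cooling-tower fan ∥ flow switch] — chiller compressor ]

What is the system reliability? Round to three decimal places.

Parallel (cooling-tower fan and flow switch): 1 − (1 − 0.76200)(1 − 0.89000) = 0.97382
Series ([0.97382] and chiller compressor): 0.97382 × 0.89400 = 0.871

0.871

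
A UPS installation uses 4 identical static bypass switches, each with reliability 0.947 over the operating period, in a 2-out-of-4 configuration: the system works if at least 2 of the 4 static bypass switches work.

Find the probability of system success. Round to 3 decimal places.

R = Σ_{i=2}^{4} C(4,i) p^i (1−p)^{4−i} with p = 0.947
C(4,2)·0.947^2·0.053^2 = 0.01511
C(4,3)·0.947^3·0.053^1 = 0.18005
C(4,4)·0.947^4·0.053^0 = 0.80427
Sum = 0.999

0.999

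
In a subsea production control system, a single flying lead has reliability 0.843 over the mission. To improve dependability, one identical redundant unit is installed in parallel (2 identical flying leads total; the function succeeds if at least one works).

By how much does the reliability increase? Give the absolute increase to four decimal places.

R_before = 0.843
R_after = 1 − (1 − 0.843)^2 = 0.9754
ΔR = 0.9754 − 0.843 = 0.1324

0.1324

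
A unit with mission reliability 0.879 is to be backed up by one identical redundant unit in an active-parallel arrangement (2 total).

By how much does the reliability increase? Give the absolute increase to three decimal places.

R_before = 0.879
R_after = 1 − (1 − 0.879)^2 = 0.985
ΔR = 0.985 − 0.879 = 0.106

0.106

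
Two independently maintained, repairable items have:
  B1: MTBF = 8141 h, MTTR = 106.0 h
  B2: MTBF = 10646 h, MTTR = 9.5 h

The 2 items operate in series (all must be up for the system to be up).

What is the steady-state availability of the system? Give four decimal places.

A(B1) = MTBF/(MTBF+MTTR) = 8141/(8141+106.0) = 0.987147
A(B2) = MTBF/(MTBF+MTTR) = 10646/(10646+9.5) = 0.999108
Series availability: 0.987147 × 0.999108 = 0.9863

0.9863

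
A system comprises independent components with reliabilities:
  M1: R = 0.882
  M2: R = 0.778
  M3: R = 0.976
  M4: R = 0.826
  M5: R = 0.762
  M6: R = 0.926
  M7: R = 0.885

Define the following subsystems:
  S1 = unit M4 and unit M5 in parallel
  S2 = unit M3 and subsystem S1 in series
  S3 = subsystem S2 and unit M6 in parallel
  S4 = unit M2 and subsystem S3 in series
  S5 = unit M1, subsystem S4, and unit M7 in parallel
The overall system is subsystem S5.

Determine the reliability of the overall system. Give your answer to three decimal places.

Parallel (M4 and M5): 1 − (1 − 0.82600)(1 − 0.76200) = 0.95859
Series (M3 and [0.95859]): 0.97600 × 0.95859 = 0.93558
Parallel ([0.93558] and M6): 1 − (1 − 0.93558)(1 − 0.92600) = 0.99523
Series (M2 and [0.99523]): 0.77800 × 0.99523 = 0.77429
Parallel (M1, [0.77429], and M7): 1 − (1 − 0.88200)(1 − 0.77429)(1 − 0.88500) = 0.997

0.997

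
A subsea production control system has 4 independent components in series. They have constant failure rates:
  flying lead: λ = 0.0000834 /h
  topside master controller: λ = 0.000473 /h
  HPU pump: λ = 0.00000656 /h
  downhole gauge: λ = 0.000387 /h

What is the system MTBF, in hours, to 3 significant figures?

1050

Series of exponential components: λ_sys = Σ λ_i
λ_sys = 0.0000834 + 0.000473 + 0.00000656 + 0.000387 = 9.4996e-04 /h
MTBF = 1 / λ_sys = 1050 h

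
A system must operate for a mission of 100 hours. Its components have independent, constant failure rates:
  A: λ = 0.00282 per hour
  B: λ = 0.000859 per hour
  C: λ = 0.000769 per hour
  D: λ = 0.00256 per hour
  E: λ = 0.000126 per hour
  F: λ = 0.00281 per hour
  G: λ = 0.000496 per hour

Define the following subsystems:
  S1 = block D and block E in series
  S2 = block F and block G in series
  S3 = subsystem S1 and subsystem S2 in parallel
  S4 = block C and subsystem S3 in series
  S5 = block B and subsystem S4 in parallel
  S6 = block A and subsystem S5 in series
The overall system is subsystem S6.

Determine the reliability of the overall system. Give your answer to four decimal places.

R(A) = exp(−0.00282 × 100) = 0.754274
R(B) = exp(−0.000859 × 100) = 0.917686
R(C) = exp(−0.000769 × 100) = 0.925982
R(D) = exp(−0.00256 × 100) = 0.774142
R(E) = exp(−0.000126 × 100) = 0.987479
R(F) = exp(−0.00281 × 100) = 0.755028
R(G) = exp(−0.000496 × 100) = 0.951610
Series (D and E): 0.774142 × 0.987479 = 0.764449
Series (F and G): 0.755028 × 0.951610 = 0.718492
Parallel ([0.764449] and [0.718492]): 1 − (1 − 0.764449)(1 − 0.718492) = 0.933691
Series (C and [0.933691]): 0.925982 × 0.933691 = 0.864581
Parallel (B and [0.864581]): 1 − (1 − 0.917686)(1 − 0.864581) = 0.988853
Series (A and [0.988853]): 0.754274 × 0.988853 = 0.7459

0.7459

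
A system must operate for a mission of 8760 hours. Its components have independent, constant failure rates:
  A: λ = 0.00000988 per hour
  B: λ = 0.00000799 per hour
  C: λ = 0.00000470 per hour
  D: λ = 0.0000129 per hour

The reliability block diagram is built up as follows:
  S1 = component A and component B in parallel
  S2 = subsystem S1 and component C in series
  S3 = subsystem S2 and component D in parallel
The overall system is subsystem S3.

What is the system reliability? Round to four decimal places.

R(A) = exp(−0.00000988 × 8760) = 0.917091
R(B) = exp(−0.00000799 × 8760) = 0.932401
R(C) = exp(−0.00000470 × 8760) = 0.959664
R(D) = exp(−0.0000129 × 8760) = 0.893147
Parallel (A and B): 1 − (1 − 0.917091)(1 − 0.932401) = 0.994395
Series ([0.994395] and C): 0.994395 × 0.959664 = 0.954285
Parallel ([0.954285] and D): 1 − (1 − 0.954285)(1 − 0.893147) = 0.9951

0.9951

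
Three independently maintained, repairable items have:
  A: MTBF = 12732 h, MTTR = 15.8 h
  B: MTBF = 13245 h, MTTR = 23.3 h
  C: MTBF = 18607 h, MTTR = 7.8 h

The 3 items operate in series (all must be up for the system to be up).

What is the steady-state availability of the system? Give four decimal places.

0.9966

A(A) = MTBF/(MTBF+MTTR) = 12732/(12732+15.8) = 0.998761
A(B) = MTBF/(MTBF+MTTR) = 13245/(13245+23.3) = 0.998244
A(C) = MTBF/(MTBF+MTTR) = 18607/(18607+7.8) = 0.999581
Series availability: 0.998761 × 0.998244 × 0.999581 = 0.9966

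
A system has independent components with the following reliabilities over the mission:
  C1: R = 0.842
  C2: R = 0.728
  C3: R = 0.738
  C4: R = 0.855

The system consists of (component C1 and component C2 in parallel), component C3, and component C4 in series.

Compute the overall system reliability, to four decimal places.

Parallel (C1 and C2): 1 − (1 − 0.842000)(1 − 0.728000) = 0.957024
Series ([0.957024], C3, and C4): 0.957024 × 0.738000 × 0.855000 = 0.6039

0.6039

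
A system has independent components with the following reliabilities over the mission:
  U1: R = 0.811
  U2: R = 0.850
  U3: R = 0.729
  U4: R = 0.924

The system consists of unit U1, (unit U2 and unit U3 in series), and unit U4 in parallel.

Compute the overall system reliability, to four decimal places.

0.9945

Series (U2 and U3): 0.850000 × 0.729000 = 0.619650
Parallel (U1, [0.619650], and U4): 1 − (1 − 0.811000)(1 − 0.619650)(1 − 0.924000) = 0.9945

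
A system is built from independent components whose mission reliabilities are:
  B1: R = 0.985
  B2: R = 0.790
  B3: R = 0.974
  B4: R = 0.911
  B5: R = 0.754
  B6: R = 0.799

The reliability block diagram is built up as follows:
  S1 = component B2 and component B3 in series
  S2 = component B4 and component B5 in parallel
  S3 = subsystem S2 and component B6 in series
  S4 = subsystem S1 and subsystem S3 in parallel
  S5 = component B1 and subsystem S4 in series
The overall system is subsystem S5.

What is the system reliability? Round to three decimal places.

0.935

Series (B2 and B3): 0.79000 × 0.97400 = 0.76946
Parallel (B4 and B5): 1 − (1 − 0.91100)(1 − 0.75400) = 0.97811
Series ([0.97811] and B6): 0.97811 × 0.79900 = 0.78151
Parallel ([0.76946] and [0.78151]): 1 − (1 − 0.76946)(1 − 0.78151) = 0.94963
Series (B1 and [0.94963]): 0.98500 × 0.94963 = 0.935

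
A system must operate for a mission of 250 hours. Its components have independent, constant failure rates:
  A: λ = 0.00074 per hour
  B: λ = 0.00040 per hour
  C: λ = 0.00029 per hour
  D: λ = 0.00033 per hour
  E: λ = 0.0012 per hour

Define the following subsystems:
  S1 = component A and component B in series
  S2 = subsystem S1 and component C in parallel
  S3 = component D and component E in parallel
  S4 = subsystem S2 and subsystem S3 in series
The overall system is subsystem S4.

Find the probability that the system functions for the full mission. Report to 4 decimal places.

0.9625

R(A) = exp(−0.00074 × 250) = 0.831104
R(B) = exp(−0.00040 × 250) = 0.904837
R(C) = exp(−0.00029 × 250) = 0.930066
R(D) = exp(−0.00033 × 250) = 0.920811
R(E) = exp(−0.0012 × 250) = 0.740818
Series (A and B): 0.831104 × 0.904837 = 0.752014
Parallel ([0.752014] and C): 1 − (1 − 0.752014)(1 − 0.930066) = 0.982657
Parallel (D and E): 1 − (1 − 0.920811)(1 − 0.740818) = 0.979476
Series ([0.982657] and [0.979476]): 0.982657 × 0.979476 = 0.9625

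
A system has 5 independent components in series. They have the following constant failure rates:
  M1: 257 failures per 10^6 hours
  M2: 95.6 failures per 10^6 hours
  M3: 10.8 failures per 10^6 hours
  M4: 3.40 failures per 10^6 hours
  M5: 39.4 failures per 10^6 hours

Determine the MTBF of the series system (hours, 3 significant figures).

Series of exponential components: λ_sys = Σ λ_i
λ_sys = 0.000257 + 0.0000956 + 0.0000108 + 0.00000340 + 0.0000394 = 4.0620e-04 /h
MTBF = 1 / λ_sys = 2460 h

2460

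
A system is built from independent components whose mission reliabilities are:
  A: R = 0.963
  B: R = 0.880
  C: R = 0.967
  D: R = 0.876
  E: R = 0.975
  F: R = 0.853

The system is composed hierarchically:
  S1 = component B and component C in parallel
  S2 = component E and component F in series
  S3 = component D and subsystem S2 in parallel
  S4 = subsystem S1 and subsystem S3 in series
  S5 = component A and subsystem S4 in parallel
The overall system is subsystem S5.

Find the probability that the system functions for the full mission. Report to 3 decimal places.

0.999

Parallel (B and C): 1 − (1 − 0.88000)(1 − 0.96700) = 0.99604
Series (E and F): 0.97500 × 0.85300 = 0.83168
Parallel (D and [0.83168]): 1 − (1 − 0.87600)(1 − 0.83168) = 0.97913
Series ([0.99604] and [0.97913]): 0.99604 × 0.97913 = 0.97525
Parallel (A and [0.97525]): 1 − (1 − 0.96300)(1 − 0.97525) = 0.999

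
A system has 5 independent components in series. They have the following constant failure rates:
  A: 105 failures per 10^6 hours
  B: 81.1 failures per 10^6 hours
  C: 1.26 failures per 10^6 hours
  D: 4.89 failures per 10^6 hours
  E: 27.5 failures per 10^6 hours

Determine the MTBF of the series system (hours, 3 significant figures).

Series of exponential components: λ_sys = Σ λ_i
λ_sys = 0.000105 + 0.0000811 + 0.00000126 + 0.00000489 + 0.0000275 = 2.1975e-04 /h
MTBF = 1 / λ_sys = 4550 h

4550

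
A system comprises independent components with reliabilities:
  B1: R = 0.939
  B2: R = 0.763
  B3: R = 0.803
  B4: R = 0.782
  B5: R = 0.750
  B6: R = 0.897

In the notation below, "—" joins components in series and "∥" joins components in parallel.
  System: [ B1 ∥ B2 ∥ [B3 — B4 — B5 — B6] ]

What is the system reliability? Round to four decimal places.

0.9917

Series (B3, B4, B5, and B6): 0.803000 × 0.782000 × 0.750000 × 0.897000 = 0.422451
Parallel (B1, B2, and [0.422451]): 1 − (1 − 0.939000)(1 − 0.763000)(1 − 0.422451) = 0.9917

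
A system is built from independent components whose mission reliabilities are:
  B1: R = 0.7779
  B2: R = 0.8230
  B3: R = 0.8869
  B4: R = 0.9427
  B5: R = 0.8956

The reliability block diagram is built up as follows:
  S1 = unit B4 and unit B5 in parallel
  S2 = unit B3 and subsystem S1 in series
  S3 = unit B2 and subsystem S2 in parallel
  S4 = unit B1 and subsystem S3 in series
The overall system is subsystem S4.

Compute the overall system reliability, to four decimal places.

Parallel (B4 and B5): 1 − (1 − 0.942700)(1 − 0.895600) = 0.994018
Series (B3 and [0.994018]): 0.886900 × 0.994018 = 0.881595
Parallel (B2 and [0.881595]): 1 − (1 − 0.823000)(1 − 0.881595) = 0.979042
Series (B1 and [0.979042]): 0.777900 × 0.979042 = 0.7616

0.7616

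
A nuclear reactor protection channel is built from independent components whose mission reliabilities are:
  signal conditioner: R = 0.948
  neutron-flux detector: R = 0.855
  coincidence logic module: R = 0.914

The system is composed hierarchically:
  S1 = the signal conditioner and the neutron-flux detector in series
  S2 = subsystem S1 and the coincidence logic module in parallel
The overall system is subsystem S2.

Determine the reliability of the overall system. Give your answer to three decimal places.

Series (signal conditioner and neutron-flux detector): 0.94800 × 0.85500 = 0.81054
Parallel ([0.81054] and coincidence logic module): 1 − (1 − 0.81054)(1 − 0.91400) = 0.984

0.984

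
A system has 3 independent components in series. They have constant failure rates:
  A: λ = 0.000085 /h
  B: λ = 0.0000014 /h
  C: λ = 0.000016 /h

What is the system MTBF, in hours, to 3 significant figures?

9770

Series of exponential components: λ_sys = Σ λ_i
λ_sys = 0.000085 + 0.0000014 + 0.000016 = 1.0240e-04 /h
MTBF = 1 / λ_sys = 9770 h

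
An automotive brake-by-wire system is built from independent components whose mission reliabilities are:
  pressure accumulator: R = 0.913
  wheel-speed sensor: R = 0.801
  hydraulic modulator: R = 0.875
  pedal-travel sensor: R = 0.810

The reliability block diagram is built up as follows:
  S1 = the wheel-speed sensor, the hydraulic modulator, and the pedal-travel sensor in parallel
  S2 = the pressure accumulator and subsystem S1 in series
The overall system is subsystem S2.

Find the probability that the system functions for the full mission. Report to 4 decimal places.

0.9087

Parallel (wheel-speed sensor, hydraulic modulator, and pedal-travel sensor): 1 − (1 − 0.801000)(1 − 0.875000)(1 − 0.810000) = 0.995274
Series (pressure accumulator and [0.995274]): 0.913000 × 0.995274 = 0.9087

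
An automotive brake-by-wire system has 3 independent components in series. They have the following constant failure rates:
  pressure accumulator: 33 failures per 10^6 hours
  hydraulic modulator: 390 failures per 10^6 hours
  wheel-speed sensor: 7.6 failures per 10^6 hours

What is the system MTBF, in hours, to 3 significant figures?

2320

Series of exponential components: λ_sys = Σ λ_i
λ_sys = 0.000033 + 0.00039 + 0.0000076 = 4.3060e-04 /h
MTBF = 1 / λ_sys = 2320 h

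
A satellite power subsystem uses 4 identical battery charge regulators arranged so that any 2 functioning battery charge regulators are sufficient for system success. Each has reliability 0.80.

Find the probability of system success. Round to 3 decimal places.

R = Σ_{i=2}^{4} C(4,i) p^i (1−p)^{4−i} with p = 0.80
C(4,2)·0.80^2·0.20^2 = 0.15360
C(4,3)·0.80^3·0.20^1 = 0.40960
C(4,4)·0.80^4·0.20^0 = 0.40960
Sum = 0.973

0.973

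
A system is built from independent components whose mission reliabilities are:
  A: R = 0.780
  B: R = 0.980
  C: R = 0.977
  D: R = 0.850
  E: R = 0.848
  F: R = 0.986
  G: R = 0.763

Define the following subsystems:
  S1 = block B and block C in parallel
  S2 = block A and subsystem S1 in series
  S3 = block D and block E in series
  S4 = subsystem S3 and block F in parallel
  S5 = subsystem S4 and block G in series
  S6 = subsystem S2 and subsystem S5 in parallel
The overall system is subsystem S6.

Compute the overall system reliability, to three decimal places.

0.947

Parallel (B and C): 1 − (1 − 0.98000)(1 − 0.97700) = 0.99954
Series (A and [0.99954]): 0.78000 × 0.99954 = 0.77964
Series (D and E): 0.85000 × 0.84800 = 0.72080
Parallel ([0.72080] and F): 1 − (1 − 0.72080)(1 − 0.98600) = 0.99609
Series ([0.99609] and G): 0.99609 × 0.76300 = 0.76002
Parallel ([0.77964] and [0.76002]): 1 − (1 − 0.77964)(1 − 0.76002) = 0.947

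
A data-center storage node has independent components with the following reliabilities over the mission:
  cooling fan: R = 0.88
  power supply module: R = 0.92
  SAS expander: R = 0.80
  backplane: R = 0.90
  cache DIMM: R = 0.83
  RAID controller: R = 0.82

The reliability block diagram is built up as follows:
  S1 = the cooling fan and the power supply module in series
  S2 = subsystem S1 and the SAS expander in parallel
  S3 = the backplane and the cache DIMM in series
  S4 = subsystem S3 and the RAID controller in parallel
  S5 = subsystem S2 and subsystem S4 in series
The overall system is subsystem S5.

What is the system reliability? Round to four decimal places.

Series (cooling fan and power supply module): 0.880000 × 0.920000 = 0.809600
Parallel ([0.809600] and SAS expander): 1 − (1 − 0.809600)(1 − 0.800000) = 0.961920
Series (backplane and cache DIMM): 0.900000 × 0.830000 = 0.747000
Parallel ([0.747000] and RAID controller): 1 − (1 − 0.747000)(1 − 0.820000) = 0.954460
Series ([0.961920] and [0.954460]): 0.961920 × 0.954460 = 0.9181

0.9181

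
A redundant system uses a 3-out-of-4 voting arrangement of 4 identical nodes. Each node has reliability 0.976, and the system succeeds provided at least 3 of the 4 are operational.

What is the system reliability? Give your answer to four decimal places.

R = Σ_{i=3}^{4} C(4,i) p^i (1−p)^{4−i} with p = 0.976
C(4,3)·0.976^3·0.024^1 = 0.089253
C(4,4)·0.976^4·0.024^0 = 0.907401
Sum = 0.9967

0.9967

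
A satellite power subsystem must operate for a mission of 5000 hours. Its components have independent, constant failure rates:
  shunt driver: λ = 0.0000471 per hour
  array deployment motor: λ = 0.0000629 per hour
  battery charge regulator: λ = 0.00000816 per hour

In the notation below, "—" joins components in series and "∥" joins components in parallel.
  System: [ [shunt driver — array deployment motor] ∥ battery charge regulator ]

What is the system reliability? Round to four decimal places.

R(shunt driver) = exp(−0.0000471 × 5000) = 0.790176
R(array deployment motor) = exp(−0.0000629 × 5000) = 0.730154
R(battery charge regulator) = exp(−0.00000816 × 5000) = 0.960021
Series (shunt driver and array deployment motor): 0.790176 × 0.730154 = 0.576950
Parallel ([0.576950] and battery charge regulator): 1 − (1 − 0.576950)(1 − 0.960021) = 0.9831

0.9831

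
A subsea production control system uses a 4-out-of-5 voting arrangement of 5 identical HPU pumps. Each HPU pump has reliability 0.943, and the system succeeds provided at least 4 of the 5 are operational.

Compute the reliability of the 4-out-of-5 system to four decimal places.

R = Σ_{i=4}^{5} C(5,i) p^i (1−p)^{5−i} with p = 0.943
C(5,4)·0.943^4·0.057^1 = 0.225368
C(5,5)·0.943^5·0.057^0 = 0.745690
Sum = 0.9711

0.9711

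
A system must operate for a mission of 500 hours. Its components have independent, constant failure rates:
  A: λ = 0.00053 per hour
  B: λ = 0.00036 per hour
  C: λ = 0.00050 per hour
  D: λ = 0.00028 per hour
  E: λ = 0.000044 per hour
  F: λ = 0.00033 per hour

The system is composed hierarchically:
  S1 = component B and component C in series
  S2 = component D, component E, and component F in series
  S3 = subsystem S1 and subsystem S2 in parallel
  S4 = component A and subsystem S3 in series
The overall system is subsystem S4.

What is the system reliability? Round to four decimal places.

R(A) = exp(−0.00053 × 500) = 0.767206
R(B) = exp(−0.00036 × 500) = 0.835270
R(C) = exp(−0.00050 × 500) = 0.778801
R(D) = exp(−0.00028 × 500) = 0.869358
R(E) = exp(−0.000044 × 500) = 0.978240
R(F) = exp(−0.00033 × 500) = 0.847894
Series (B and C): 0.835270 × 0.778801 = 0.650509
Series (D, E, and F): 0.869358 × 0.978240 × 0.847894 = 0.721084
Parallel ([0.650509] and [0.721084]): 1 − (1 − 0.650509)(1 − 0.721084) = 0.902521
Series (A and [0.902521]): 0.767206 × 0.902521 = 0.6924

0.6924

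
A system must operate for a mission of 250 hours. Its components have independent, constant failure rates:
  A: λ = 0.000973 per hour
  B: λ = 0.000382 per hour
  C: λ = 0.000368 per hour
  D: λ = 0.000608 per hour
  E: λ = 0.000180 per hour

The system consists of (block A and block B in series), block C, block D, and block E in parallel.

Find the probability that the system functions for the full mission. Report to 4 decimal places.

0.9998

R(A) = exp(−0.000973 × 250) = 0.784075
R(B) = exp(−0.000382 × 250) = 0.908918
R(C) = exp(−0.000368 × 250) = 0.912105
R(D) = exp(−0.000608 × 250) = 0.858988
R(E) = exp(−0.000180 × 250) = 0.955997
Series (A and B): 0.784075 × 0.908918 = 0.712660
Parallel ([0.712660], C, D, and E): 1 − (1 − 0.712660)(1 − 0.912105)(1 − 0.858988)(1 − 0.955997) = 0.9998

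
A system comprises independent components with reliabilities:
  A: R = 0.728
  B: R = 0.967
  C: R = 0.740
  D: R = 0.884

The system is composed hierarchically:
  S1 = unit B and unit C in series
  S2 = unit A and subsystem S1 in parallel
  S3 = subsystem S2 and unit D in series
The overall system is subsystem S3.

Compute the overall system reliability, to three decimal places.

0.816

Series (B and C): 0.96700 × 0.74000 = 0.71558
Parallel (A and [0.71558]): 1 − (1 − 0.72800)(1 − 0.71558) = 0.92264
Series ([0.92264] and D): 0.92264 × 0.88400 = 0.816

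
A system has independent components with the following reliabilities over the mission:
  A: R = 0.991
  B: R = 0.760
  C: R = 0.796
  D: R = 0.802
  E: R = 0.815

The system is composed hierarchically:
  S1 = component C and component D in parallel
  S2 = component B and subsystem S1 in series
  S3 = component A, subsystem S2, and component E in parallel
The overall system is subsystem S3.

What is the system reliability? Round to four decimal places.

0.9995

Parallel (C and D): 1 − (1 − 0.796000)(1 − 0.802000) = 0.959608
Series (B and [0.959608]): 0.760000 × 0.959608 = 0.729302
Parallel (A, [0.729302], and E): 1 − (1 − 0.991000)(1 − 0.729302)(1 − 0.815000) = 0.9995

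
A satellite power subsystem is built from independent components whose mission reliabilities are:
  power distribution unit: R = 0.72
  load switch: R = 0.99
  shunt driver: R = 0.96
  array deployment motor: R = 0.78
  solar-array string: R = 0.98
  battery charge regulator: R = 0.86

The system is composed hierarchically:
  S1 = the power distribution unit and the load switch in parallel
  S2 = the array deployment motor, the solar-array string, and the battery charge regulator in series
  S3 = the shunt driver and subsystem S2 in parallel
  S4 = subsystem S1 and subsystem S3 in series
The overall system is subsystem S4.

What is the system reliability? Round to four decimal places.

Parallel (power distribution unit and load switch): 1 − (1 − 0.720000)(1 − 0.990000) = 0.997200
Series (array deployment motor, solar-array string, and battery charge regulator): 0.780000 × 0.980000 × 0.860000 = 0.657384
Parallel (shunt driver and [0.657384]): 1 − (1 − 0.960000)(1 − 0.657384) = 0.986295
Series ([0.997200] and [0.986295]): 0.997200 × 0.986295 = 0.9835

0.9835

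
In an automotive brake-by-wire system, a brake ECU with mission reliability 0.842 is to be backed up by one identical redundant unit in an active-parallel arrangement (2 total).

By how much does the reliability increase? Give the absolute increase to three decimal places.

R_before = 0.842
R_after = 1 − (1 − 0.842)^2 = 0.975
ΔR = 0.975 − 0.842 = 0.133

0.133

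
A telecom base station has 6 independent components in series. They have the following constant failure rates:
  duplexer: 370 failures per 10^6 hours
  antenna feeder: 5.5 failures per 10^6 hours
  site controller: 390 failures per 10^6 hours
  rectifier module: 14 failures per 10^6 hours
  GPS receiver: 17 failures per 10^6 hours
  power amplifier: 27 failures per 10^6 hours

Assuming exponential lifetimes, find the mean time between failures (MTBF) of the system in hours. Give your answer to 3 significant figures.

Series of exponential components: λ_sys = Σ λ_i
λ_sys = 0.00037 + 0.0000055 + 0.00039 + 0.000014 + 0.000017 + 0.000027 = 8.2350e-04 /h
MTBF = 1 / λ_sys = 1210 h

1210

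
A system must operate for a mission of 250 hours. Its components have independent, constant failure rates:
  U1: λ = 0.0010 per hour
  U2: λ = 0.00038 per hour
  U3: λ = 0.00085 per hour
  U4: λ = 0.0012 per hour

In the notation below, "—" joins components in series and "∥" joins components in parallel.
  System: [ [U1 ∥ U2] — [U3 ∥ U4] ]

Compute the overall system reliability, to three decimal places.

R(U1) = exp(−0.0010 × 250) = 0.77880
R(U2) = exp(−0.00038 × 250) = 0.90937
R(U3) = exp(−0.00085 × 250) = 0.80856
R(U4) = exp(−0.0012 × 250) = 0.74082
Parallel (U1 and U2): 1 − (1 − 0.77880)(1 − 0.90937) = 0.97995
Parallel (U3 and U4): 1 − (1 − 0.80856)(1 − 0.74082) = 0.95038
Series ([0.97995] and [0.95038]): 0.97995 × 0.95038 = 0.931

0.931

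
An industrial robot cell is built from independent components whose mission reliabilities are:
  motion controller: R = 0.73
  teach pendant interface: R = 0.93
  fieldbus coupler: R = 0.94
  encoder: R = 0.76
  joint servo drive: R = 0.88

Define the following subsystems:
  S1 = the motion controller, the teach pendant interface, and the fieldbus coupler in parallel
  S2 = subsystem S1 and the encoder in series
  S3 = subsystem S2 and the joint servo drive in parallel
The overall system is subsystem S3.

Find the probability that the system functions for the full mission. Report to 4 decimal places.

Parallel (motion controller, teach pendant interface, and fieldbus coupler): 1 − (1 − 0.730000)(1 − 0.930000)(1 − 0.940000) = 0.998866
Series ([0.998866] and encoder): 0.998866 × 0.760000 = 0.759138
Parallel ([0.759138] and joint servo drive): 1 − (1 − 0.759138)(1 − 0.880000) = 0.9711

0.9711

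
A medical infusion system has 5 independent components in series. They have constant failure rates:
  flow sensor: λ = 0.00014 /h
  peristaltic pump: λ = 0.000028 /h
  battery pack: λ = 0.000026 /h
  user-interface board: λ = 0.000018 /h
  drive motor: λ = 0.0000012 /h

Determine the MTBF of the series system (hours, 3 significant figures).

4690

Series of exponential components: λ_sys = Σ λ_i
λ_sys = 0.00014 + 0.000028 + 0.000026 + 0.000018 + 0.0000012 = 2.1320e-04 /h
MTBF = 1 / λ_sys = 4690 h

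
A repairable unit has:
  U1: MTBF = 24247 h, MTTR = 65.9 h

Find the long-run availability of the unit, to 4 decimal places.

A(U1) = MTBF/(MTBF+MTTR) = 24247/(24247+65.9) = 0.9973

0.9973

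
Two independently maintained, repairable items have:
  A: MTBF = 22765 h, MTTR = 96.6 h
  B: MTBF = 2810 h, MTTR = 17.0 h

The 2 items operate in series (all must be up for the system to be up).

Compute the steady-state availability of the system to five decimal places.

A(A) = MTBF/(MTBF+MTTR) = 22765/(22765+96.6) = 0.995775
A(B) = MTBF/(MTBF+MTTR) = 2810/(2810+17.0) = 0.993987
Series availability: 0.995775 × 0.993987 = 0.98979

0.98979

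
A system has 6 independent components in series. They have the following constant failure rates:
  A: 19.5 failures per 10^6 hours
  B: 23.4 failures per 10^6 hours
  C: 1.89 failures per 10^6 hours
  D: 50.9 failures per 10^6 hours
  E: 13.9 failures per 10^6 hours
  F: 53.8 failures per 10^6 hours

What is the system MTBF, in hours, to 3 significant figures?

6120

Series of exponential components: λ_sys = Σ λ_i
λ_sys = 0.0000195 + 0.0000234 + 0.00000189 + 0.0000509 + 0.0000139 + 0.0000538 = 1.6339e-04 /h
MTBF = 1 / λ_sys = 6120 h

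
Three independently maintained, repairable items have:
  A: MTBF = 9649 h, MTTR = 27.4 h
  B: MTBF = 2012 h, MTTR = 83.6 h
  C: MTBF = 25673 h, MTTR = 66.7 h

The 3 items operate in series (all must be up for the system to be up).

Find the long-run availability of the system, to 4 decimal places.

A(A) = MTBF/(MTBF+MTTR) = 9649/(9649+27.4) = 0.997168
A(B) = MTBF/(MTBF+MTTR) = 2012/(2012+83.6) = 0.960107
A(C) = MTBF/(MTBF+MTTR) = 25673/(25673+66.7) = 0.997409
Series availability: 0.997168 × 0.960107 × 0.997409 = 0.9549

0.9549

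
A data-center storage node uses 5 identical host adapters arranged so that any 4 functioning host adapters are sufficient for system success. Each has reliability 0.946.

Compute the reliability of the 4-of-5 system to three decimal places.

R = Σ_{i=4}^{5} C(5,i) p^i (1−p)^{5−i} with p = 0.946
C(5,4)·0.946^4·0.054^1 = 0.21624
C(5,5)·0.946^5·0.054^0 = 0.75763
Sum = 0.974

0.974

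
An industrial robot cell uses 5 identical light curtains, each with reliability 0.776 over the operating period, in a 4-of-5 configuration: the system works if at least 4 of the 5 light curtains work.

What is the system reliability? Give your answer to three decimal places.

R = Σ_{i=4}^{5} C(5,i) p^i (1−p)^{5−i} with p = 0.776
C(5,4)·0.776^4·0.224^1 = 0.40613
C(5,5)·0.776^5·0.224^0 = 0.28139
Sum = 0.688

0.688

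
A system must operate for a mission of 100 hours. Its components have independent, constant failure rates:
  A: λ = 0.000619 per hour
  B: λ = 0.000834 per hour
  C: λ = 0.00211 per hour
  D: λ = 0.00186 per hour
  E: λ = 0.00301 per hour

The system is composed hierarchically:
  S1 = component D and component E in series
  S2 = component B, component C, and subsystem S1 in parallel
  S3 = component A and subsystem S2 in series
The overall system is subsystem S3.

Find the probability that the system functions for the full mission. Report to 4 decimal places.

0.9345

R(A) = exp(−0.000619 × 100) = 0.939977
R(B) = exp(−0.000834 × 100) = 0.919983
R(C) = exp(−0.00211 × 100) = 0.809774
R(D) = exp(−0.00186 × 100) = 0.830274
R(E) = exp(−0.00301 × 100) = 0.740078
Series (D and E): 0.830274 × 0.740078 = 0.614468
Parallel (B, C, and [0.614468]): 1 − (1 − 0.919983)(1 − 0.809774)(1 − 0.614468) = 0.994132
Series (A and [0.994132]): 0.939977 × 0.994132 = 0.9345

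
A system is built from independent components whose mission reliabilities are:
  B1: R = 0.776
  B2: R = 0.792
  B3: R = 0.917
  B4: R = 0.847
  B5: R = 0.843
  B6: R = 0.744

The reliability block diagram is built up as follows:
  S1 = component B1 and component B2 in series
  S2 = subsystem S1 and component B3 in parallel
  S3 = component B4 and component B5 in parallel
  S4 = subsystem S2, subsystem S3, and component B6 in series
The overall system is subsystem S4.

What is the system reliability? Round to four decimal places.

Series (B1 and B2): 0.776000 × 0.792000 = 0.614592
Parallel ([0.614592] and B3): 1 − (1 − 0.614592)(1 − 0.917000) = 0.968011
Parallel (B4 and B5): 1 − (1 − 0.847000)(1 − 0.843000) = 0.975979
Series ([0.968011], [0.975979], and B6): 0.968011 × 0.975979 × 0.744000 = 0.7029

0.7029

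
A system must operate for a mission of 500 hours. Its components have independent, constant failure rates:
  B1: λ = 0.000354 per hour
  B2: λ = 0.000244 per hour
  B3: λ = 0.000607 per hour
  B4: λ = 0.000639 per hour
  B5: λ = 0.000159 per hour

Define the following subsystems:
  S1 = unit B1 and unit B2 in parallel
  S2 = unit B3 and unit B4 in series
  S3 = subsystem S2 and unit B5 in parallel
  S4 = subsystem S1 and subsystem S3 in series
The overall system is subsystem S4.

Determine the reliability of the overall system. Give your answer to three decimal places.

R(B1) = exp(−0.000354 × 500) = 0.83778
R(B2) = exp(−0.000244 × 500) = 0.88515
R(B3) = exp(−0.000607 × 500) = 0.73823
R(B4) = exp(−0.000639 × 500) = 0.72651
R(B5) = exp(−0.000159 × 500) = 0.92358
Parallel (B1 and B2): 1 − (1 − 0.83778)(1 − 0.88515) = 0.98137
Series (B3 and B4): 0.73823 × 0.72651 = 0.53633
Parallel ([0.53633] and B5): 1 − (1 − 0.53633)(1 − 0.92358) = 0.96457
Series ([0.98137] and [0.96457]): 0.98137 × 0.96457 = 0.947

0.947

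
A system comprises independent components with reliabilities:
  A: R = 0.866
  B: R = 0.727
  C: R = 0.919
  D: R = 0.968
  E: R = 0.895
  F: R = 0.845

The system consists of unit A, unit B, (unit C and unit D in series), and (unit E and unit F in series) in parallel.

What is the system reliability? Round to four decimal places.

0.9990

Series (C and D): 0.919000 × 0.968000 = 0.889592
Series (E and F): 0.895000 × 0.845000 = 0.756275
Parallel (A, B, [0.889592], and [0.756275]): 1 − (1 − 0.866000)(1 − 0.727000)(1 − 0.889592)(1 − 0.756275) = 0.9990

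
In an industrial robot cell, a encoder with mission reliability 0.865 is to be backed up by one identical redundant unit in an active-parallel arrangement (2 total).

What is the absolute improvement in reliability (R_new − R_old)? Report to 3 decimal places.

0.117

R_before = 0.865
R_after = 1 − (1 − 0.865)^2 = 0.982
ΔR = 0.982 − 0.865 = 0.117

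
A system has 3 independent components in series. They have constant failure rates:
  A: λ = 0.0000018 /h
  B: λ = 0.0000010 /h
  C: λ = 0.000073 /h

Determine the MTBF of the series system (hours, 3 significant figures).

13200

Series of exponential components: λ_sys = Σ λ_i
λ_sys = 0.0000018 + 0.0000010 + 0.000073 = 7.5800e-05 /h
MTBF = 1 / λ_sys = 13200 h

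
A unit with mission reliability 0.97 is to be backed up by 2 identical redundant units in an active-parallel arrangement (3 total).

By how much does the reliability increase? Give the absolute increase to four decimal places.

R_before = 0.97
R_after = 1 − (1 − 0.97)^3 = 1.0000
ΔR = 1.0000 − 0.97 = 0.0300

0.0300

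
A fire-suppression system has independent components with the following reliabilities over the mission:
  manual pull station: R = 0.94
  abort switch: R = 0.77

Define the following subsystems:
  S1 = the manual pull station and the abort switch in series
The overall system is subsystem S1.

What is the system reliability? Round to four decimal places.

0.7238

Series (manual pull station and abort switch): 0.940000 × 0.770000 = 0.7238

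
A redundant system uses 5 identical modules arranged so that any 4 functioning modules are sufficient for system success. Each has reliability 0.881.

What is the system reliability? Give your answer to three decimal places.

0.889

R = Σ_{i=4}^{5} C(5,i) p^i (1−p)^{5−i} with p = 0.881
C(5,4)·0.881^4·0.119^1 = 0.35844
C(5,5)·0.881^5·0.119^0 = 0.53074
Sum = 0.889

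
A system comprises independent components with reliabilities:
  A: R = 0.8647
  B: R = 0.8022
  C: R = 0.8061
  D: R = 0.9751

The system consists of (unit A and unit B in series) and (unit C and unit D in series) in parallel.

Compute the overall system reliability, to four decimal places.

0.9345

Series (A and B): 0.864700 × 0.802200 = 0.693662
Series (C and D): 0.806100 × 0.975100 = 0.786028
Parallel ([0.693662] and [0.786028]): 1 − (1 − 0.693662)(1 − 0.786028) = 0.9345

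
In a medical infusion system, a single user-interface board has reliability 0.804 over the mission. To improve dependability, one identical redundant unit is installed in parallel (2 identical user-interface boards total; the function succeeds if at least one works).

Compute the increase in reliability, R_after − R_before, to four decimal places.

0.1576

R_before = 0.804
R_after = 1 − (1 − 0.804)^2 = 0.9616
ΔR = 0.9616 − 0.804 = 0.1576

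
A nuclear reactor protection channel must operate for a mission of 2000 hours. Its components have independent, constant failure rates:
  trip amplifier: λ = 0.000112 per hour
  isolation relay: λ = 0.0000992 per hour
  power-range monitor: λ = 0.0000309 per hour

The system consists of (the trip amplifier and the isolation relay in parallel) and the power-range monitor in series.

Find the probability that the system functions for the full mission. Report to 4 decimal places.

R(trip amplifier) = exp(−0.000112 × 2000) = 0.799315
R(isolation relay) = exp(−0.0000992 × 2000) = 0.820042
R(power-range monitor) = exp(−0.0000309 × 2000) = 0.940071
Parallel (trip amplifier and isolation relay): 1 − (1 − 0.799315)(1 − 0.820042) = 0.963885
Series ([0.963885] and power-range monitor): 0.963885 × 0.940071 = 0.9061

0.9061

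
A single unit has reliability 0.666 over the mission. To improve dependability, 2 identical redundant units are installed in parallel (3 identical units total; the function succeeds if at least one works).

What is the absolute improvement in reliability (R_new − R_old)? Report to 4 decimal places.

R_before = 0.666
R_after = 1 − (1 − 0.666)^3 = 0.9627
ΔR = 0.9627 − 0.666 = 0.2967

0.2967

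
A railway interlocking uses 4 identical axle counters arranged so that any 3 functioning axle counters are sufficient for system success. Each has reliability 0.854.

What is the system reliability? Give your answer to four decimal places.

0.8956

R = Σ_{i=3}^{4} C(4,i) p^i (1−p)^{4−i} with p = 0.854
C(4,3)·0.854^3·0.146^1 = 0.363736
C(4,4)·0.854^4·0.146^0 = 0.531902
Sum = 0.8956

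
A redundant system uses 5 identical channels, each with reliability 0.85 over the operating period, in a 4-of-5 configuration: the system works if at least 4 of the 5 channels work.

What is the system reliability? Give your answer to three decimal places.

R = Σ_{i=4}^{5} C(5,i) p^i (1−p)^{5−i} with p = 0.85
C(5,4)·0.85^4·0.15^1 = 0.39150
C(5,5)·0.85^5·0.15^0 = 0.44371
Sum = 0.835

0.835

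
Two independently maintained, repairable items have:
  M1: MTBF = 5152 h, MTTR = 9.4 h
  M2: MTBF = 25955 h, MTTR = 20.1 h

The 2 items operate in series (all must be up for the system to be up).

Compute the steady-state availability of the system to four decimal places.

0.9974

A(M1) = MTBF/(MTBF+MTTR) = 5152/(5152+9.4) = 0.998179
A(M2) = MTBF/(MTBF+MTTR) = 25955/(25955+20.1) = 0.999226
Series availability: 0.998179 × 0.999226 = 0.9974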